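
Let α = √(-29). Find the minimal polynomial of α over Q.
m_α(x) = x^2 + 29

α satisfies α^2 + 29 = 0, so x^2 + 29 annihilates α. Since d = -29 is squarefree and ≠ 1, it is not a perfect square in Q, so x^2 + 29 has no rational root and is therefore irreducible over Q (a degree-2 polynomial over a field is irreducible iff it has no root). Hence m_α(x) = x^2 + 29.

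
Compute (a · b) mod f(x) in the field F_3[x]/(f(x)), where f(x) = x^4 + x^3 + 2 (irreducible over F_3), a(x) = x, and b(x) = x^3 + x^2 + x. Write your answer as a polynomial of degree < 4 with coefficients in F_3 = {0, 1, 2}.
a · b ≡ x^2 + 1 (mod f(x))

Multiply in F_3[x]: a(x)·b(x) = (x)·(x^3 + x^2 + x) = x^4 + x^3 + x^2. This has degree ≥ 4, so divide by f(x) over F_3: x^4 + x^3 + x^2 = (1)·(x^4 + x^3 + 2) + (x^2 + 1). Hence a·b ≡ x^2 + 1 (mod f). (F_3[x]/(f) is a field with 3^4 = 81 elements since f is irreducible of degree 4.)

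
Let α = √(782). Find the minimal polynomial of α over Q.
m_α(x) = x^2 - 782

α satisfies α^2 - 782 = 0, so x^2 - 782 annihilates α. Since d = 782 is squarefree and ≠ 1, it is not a perfect square in Q, so x^2 - 782 has no rational root and is therefore irreducible over Q (a degree-2 polynomial over a field is irreducible iff it has no root). Hence m_α(x) = x^2 - 782.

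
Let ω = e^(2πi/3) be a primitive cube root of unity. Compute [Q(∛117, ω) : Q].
[Q(∛117, ω) : Q] = 6

[Q(∛117):Q] = 3 (min poly x^3 - 117, irreducible since 117 is not a perfect cube). [Q(ω):Q] = 2 (min poly x^2 + x + 1). Since Q(∛117) ⊂ R and ω ∉ R, we have ω ∉ Q(∛117), so x^2 + x + 1 remains irreducible over Q(∛117) and [Q(∛117, ω) : Q(∛117)] = 2. By the tower law, [Q(∛117, ω) : Q] = 3 · 2 = 6. (In fact Q(∛117, ω) is the splitting field of x^3 - 117 over Q.)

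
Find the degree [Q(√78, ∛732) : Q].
[Q(√78, ∛732) : Q] = 6

Let L = Q(√78, ∛732). Since Q(√78) ⊂ L and [Q(√78):Q] = 2, the tower law gives 2 | [L:Q]. Likewise Q(∛732) ⊂ L with [Q(∛732):Q] = 3 (because 732 is not a perfect cube), so 3 | [L:Q]. As gcd(2,3) = 1, [L:Q] is divisible by 6. Conversely L is generated over Q by √78 and ∛732, so [L:Q] ≤ 2·3 = 6. Therefore [Q(√78, ∛732) : Q] = 6.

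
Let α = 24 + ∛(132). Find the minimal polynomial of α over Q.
m_α(x) = x^3 - 72x^2 + 1728x - 13956

Set β = α - 24 = ∛(132), so β^3 = 132. Then (α - 24)^3 - 132 = 0, i.e. α is a root of g(x) = (x - 24)^3 - 132 = x^3 - 72x^2 + 1728x - 13956. Since g(x) = h(x - 24) where h(x) = x^3 - 132, and h is irreducible over Q (because 132 is not a perfect cube, so h has no rational root, and a monic cubic with no rational root is irreducible), g is also irreducible (irreducibility is preserved under the substitution x → x - 24). Hence m_α(x) = x^3 - 72x^2 + 1728x - 13956.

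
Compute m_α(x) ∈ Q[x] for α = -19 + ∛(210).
m_α(x) = x^3 + 57x^2 + 1083x + 6649

Set β = α + 19 = ∛(210), so β^3 = 210. Then (α + 19)^3 - 210 = 0, i.e. α is a root of g(x) = (x + 19)^3 - 210 = x^3 + 57x^2 + 1083x + 6649. Since g(x) = h(x + 19) where h(x) = x^3 - 210, and h is irreducible over Q (because 210 is not a perfect cube, so h has no rational root, and a monic cubic with no rational root is irreducible), g is also irreducible (irreducibility is preserved under the substitution x → x + 19). Hence m_α(x) = x^3 + 57x^2 + 1083x + 6649.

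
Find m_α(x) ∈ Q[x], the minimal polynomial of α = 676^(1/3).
m_α(x) = x^3 - 676

α satisfies α^3 = 676, so x^3 - 676 annihilates α. By the rational root test, a rational root p/q (in lowest terms) of x^3 - 676 would satisfy p^3 = 676 q^3, forcing q = 1 and p^3 = 676; but 676 is not a perfect cube, contradiction. A monic cubic over Q with no rational root is irreducible (any nontrivial factorization would include a linear factor). Hence x^3 - 676 is the minimal polynomial of α, and in particular [Q(α):Q] = 3.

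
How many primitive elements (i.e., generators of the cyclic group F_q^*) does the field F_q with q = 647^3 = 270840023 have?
There are φ(270840022) = 120113280 primitive elements

F_q^* is cyclic of order q - 1 = 270840022. A cyclic group of order m has exactly φ(m) generators. Here m = 270840022 = 2 · 17 · 19 · 211 · 1987, so the number of primitive elements is φ(270840022) = 120113280.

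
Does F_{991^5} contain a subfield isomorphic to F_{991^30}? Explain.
No: F_{991^30} is not a subfield of F_{991^5}

F_{p^m} embeds in F_{p^n} iff m | n. Here 30 ∤ 5 (since 5 = 0·30 + 5 with remainder 5 ≠ 0), so F_{991^30} is not a subfield of F_{991^5}. Equivalently: if it were, the tower law would give 30 = [F_{991^30}:F_991] dividing [F_{991^5}:F_991] = 5, contradiction.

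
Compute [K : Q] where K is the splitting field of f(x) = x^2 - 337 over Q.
[K : Q] = 2

f(x) = x^2 - 337 factors as (x - √337)(x + √337). The splitting field is K = Q(√337). Since 337 is squarefree and > 1, it is not a perfect square, so x^2 - 337 is irreducible over Q and [Q(√337) : Q] = 2. Hence [K : Q] = 2.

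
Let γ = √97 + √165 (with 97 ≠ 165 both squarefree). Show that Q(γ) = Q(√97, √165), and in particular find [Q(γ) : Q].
[Q(γ) : Q] = 4 (equivalently, Q(γ) = Q(√97, √165))

Obviously Q(γ) ⊆ Q(√97, √165), and [Q(√97, √165):Q] = 4 (since 97, 165 are distinct squarefree integers > 1 with 16005 not a perfect square). To show equality we compute the minimal polynomial of γ. From γ = √97 + √165: γ^2 = 97 + 2√(16005) + 165 = 262 + 2√(16005), so γ^2 - 262 = 2√(16005); squaring, (γ^2 - 262)^2 = 4·16005, i.e. γ^4 - 524γ^2 + 68644 - 64020 = 0, i.e. γ^4 - 524γ^2 + 4624 = 0. So γ is a root of x^4 - 524x^2 + 4624. This polynomial is irreducible over Q: it has no rational root (each ±√97 ± √165 is irrational), and any factorization into two quadratics over Q would force √(16005) ∈ Q (pairing opposite roots) or √97, √165 ∈ Q (other pairings), all impossible. Hence [Q(γ):Q] = 4 = [Q(√97, √165):Q], so Q(γ) = Q(√97, √165).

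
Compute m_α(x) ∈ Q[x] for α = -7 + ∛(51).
m_α(x) = x^3 + 21x^2 + 147x + 292

Set β = α + 7 = ∛(51), so β^3 = 51. Then (α + 7)^3 - 51 = 0, i.e. α is a root of g(x) = (x + 7)^3 - 51 = x^3 + 21x^2 + 147x + 292. Since g(x) = h(x + 7) where h(x) = x^3 - 51, and h is irreducible over Q (because 51 is not a perfect cube, so h has no rational root, and a monic cubic with no rational root is irreducible), g is also irreducible (irreducibility is preserved under the substitution x → x + 7). Hence m_α(x) = x^3 + 21x^2 + 147x + 292.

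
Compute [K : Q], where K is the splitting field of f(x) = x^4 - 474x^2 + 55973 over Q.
[K : Q] = 4

Solving the quadratic in x^2: x^2 = (474 ± √(474^2 - 4·55973))/2 = (474 ± √784)/2 = (474 ± 28)/2, giving x^2 = 223 or x^2 = 251. So f(x) = (x^2 - 223)(x^2 - 251) and the roots of f are ±√223, ±√251. Hence the splitting field is K = Q(√223, √251). Since 223 and 251 are distinct squarefree integers > 1, their product 55973 is not a perfect square, so √251 ∉ Q(√223). By the tower law [K:Q] = [Q(√223,√251):Q(√223)] · [Q(√223):Q] = 2 · 2 = 4.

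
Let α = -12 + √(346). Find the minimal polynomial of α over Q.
m_α(x) = x^2 + 24x - 202

From α + 12 = √(346), squaring gives (α + 12)^2 = 346, i.e. α^2 + 24α + 144 = 346, so α^2 + 24α - 202 = 0. The discriminant of x^2 + 24x - 202 is (24)^2 - 4·(-202) = 576 + 808 = 1384, and 4·(346) is not a perfect square in Q since 346 is squarefree and ≠ 1. Hence x^2 + 24x - 202 is irreducible over Q and is the minimal polynomial of α.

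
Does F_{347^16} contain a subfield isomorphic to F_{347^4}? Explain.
Yes: F_{347^4} is a subfield of F_{347^16}

F_{p^m} embeds in F_{p^n} iff m | n (since F_{p^n} is the splitting field of x^(p^n) - x, and F_{p^m} ⊂ F_{p^n} forces p^n to be a power of p^m, i.e. m | n; conversely if m | n then every root of x^(p^m) - x is a root of x^(p^n) - x). Here 4 | 16 (since 16 = 4·4), so F_{347^4} is a subfield of F_{347^16}, and [F_{347^16} : F_{347^4}] = 16/4 = 4.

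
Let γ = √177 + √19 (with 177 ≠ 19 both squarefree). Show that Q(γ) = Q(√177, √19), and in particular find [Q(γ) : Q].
[Q(γ) : Q] = 4 (equivalently, Q(γ) = Q(√177, √19))

Obviously Q(γ) ⊆ Q(√177, √19), and [Q(√177, √19):Q] = 4 (since 177, 19 are distinct squarefree integers > 1 with 3363 not a perfect square). To show equality we compute the minimal polynomial of γ. From γ = √177 + √19: γ^2 = 177 + 2√(3363) + 19 = 196 + 2√(3363), so γ^2 - 196 = 2√(3363); squaring, (γ^2 - 196)^2 = 4·3363, i.e. γ^4 - 392γ^2 + 38416 - 13452 = 0, i.e. γ^4 - 392γ^2 + 24964 = 0. So γ is a root of x^4 - 392x^2 + 24964. This polynomial is irreducible over Q: it has no rational root (each ±√177 ± √19 is irrational), and any factorization into two quadratics over Q would force √(3363) ∈ Q (pairing opposite roots) or √177, √19 ∈ Q (other pairings), all impossible. Hence [Q(γ):Q] = 4 = [Q(√177, √19):Q], so Q(γ) = Q(√177, √19).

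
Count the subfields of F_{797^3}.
F_{797^3} has 2 subfields

The subfields of F_{p^n} are exactly the fields F_{p^d} for d | n (each is the fixed field of the unique index-d subgroup of Gal(F_{p^n}/F_p) ≅ Z/nZ). The divisors of n = 3 are {1, 3}, giving 2 subfields: F_{797^1}, F_{797^3}.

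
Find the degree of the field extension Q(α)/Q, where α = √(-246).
[Q(α):Q] = 2

[Q(α):Q] equals the degree of the minimal polynomial of α. Here α^2 = -246 and x^2 + 246 is irreducible (d = -246 is squarefree, ≠ 1, hence not a square), so deg(m_α) = 2. Thus [Q(α):Q] = 2.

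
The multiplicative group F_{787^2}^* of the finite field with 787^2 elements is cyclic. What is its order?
|F_{787^2}^*| = 619368

F_{787^2} has 787^2 = 619369 elements; its multiplicative group consists of all nonzero elements, so |F_{787^2}^*| = 619369 - 1 = 619368. (It is cyclic since any finite subgroup of the multiplicative group of a field is cyclic.)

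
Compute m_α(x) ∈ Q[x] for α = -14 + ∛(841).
m_α(x) = x^3 + 42x^2 + 588x + 1903

Set β = α + 14 = ∛(841), so β^3 = 841. Then (α + 14)^3 - 841 = 0, i.e. α is a root of g(x) = (x + 14)^3 - 841 = x^3 + 42x^2 + 588x + 1903. Since g(x) = h(x + 14) where h(x) = x^3 - 841, and h is irreducible over Q (because 841 is not a perfect cube, so h has no rational root, and a monic cubic with no rational root is irreducible), g is also irreducible (irreducibility is preserved under the substitution x → x + 14). Hence m_α(x) = x^3 + 42x^2 + 588x + 1903.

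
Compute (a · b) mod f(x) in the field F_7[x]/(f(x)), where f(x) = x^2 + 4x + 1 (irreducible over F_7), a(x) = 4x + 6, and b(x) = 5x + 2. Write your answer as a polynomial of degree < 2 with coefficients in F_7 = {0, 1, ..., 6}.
a · b ≡ 6 (mod f(x))

Multiply in F_7[x]: a(x)·b(x) = (4x + 6)·(5x + 2) = 6x^2 + 3x + 5. This has degree ≥ 2, so divide by f(x) over F_7: 6x^2 + 3x + 5 = (6)·(x^2 + 4x + 1) + (6). Hence a·b ≡ 6 (mod f). (F_7[x]/(f) is a field with 7^2 = 49 elements since f is irreducible of degree 2.)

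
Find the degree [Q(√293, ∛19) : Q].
[Q(√293, ∛19) : Q] = 6

Let L = Q(√293, ∛19). Since Q(√293) ⊂ L and [Q(√293):Q] = 2, the tower law gives 2 | [L:Q]. Likewise Q(∛19) ⊂ L with [Q(∛19):Q] = 3 (because 19 is not a perfect cube), so 3 | [L:Q]. As gcd(2,3) = 1, [L:Q] is divisible by 6. Conversely L is generated over Q by √293 and ∛19, so [L:Q] ≤ 2·3 = 6. Therefore [Q(√293, ∛19) : Q] = 6.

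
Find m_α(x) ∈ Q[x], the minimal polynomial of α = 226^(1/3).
m_α(x) = x^3 - 226

α satisfies α^3 = 226, so x^3 - 226 annihilates α. By the rational root test, a rational root p/q (in lowest terms) of x^3 - 226 would satisfy p^3 = 226 q^3, forcing q = 1 and p^3 = 226; but 226 is not a perfect cube, contradiction. A monic cubic over Q with no rational root is irreducible (any nontrivial factorization would include a linear factor). Hence x^3 - 226 is the minimal polynomial of α, and in particular [Q(α):Q] = 3.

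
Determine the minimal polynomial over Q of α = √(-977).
m_α(x) = x^2 + 977

α satisfies α^2 + 977 = 0, so x^2 + 977 annihilates α. Since d = -977 is squarefree and ≠ 1, it is not a perfect square in Q, so x^2 + 977 has no rational root and is therefore irreducible over Q (a degree-2 polynomial over a field is irreducible iff it has no root). Hence m_α(x) = x^2 + 977.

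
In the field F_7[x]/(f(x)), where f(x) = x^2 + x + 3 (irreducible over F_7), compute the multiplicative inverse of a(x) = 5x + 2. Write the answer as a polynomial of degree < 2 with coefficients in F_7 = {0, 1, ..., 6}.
a(x)^(-1) ≡ 5x + 3 (mod f(x))

Since f is irreducible over F_7, F_7[x]/(f) is a field and a(x) ≠ 0 has an inverse. Apply the extended Euclidean algorithm to f(x) and a(x) in F_7[x]: f(x) = (3x + 6)·a(x) + (5). The last nonzero remainder is the constant 5 = gcd(f, a) in F_7. Back-substituting through the division chain expresses 5 = s(x)·a(x) + t(x)·f(x) with s(x) ≡ 4x + 1 (mod f), so (4x + 1)·a(x) ≡ 5 (mod f). Multiplying by 5^(-1) ≡ 3 in F_7 gives a(x)^(-1) ≡ 3·(4x + 1) ≡ 5x + 3 (mod f). Check: (5x + 2)·(5x + 3) = 4x^2 + 4x + 6 ≡ 1 (mod x^2 + x + 3).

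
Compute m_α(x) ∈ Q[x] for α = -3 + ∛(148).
m_α(x) = x^3 + 9x^2 + 27x - 121

Set β = α + 3 = ∛(148), so β^3 = 148. Then (α + 3)^3 - 148 = 0, i.e. α is a root of g(x) = (x + 3)^3 - 148 = x^3 + 9x^2 + 27x - 121. Since g(x) = h(x + 3) where h(x) = x^3 - 148, and h is irreducible over Q (because 148 is not a perfect cube, so h has no rational root, and a monic cubic with no rational root is irreducible), g is also irreducible (irreducibility is preserved under the substitution x → x + 3). Hence m_α(x) = x^3 + 9x^2 + 27x - 121.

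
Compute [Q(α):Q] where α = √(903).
[Q(α):Q] = 2

[Q(α):Q] equals the degree of the minimal polynomial of α. Here α^2 = 903 and x^2 - 903 is irreducible (d = 903 is squarefree, ≠ 1, hence not a square), so deg(m_α) = 2. Thus [Q(α):Q] = 2.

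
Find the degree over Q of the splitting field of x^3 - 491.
[K : Q] = 6

The roots of x^3 - 491 are ∛491, ω∛491, ω^2∛491 where ω = e^(2πi/3) is a primitive cube root of unity, so K = Q(∛491, ω). Now [Q(∛491):Q] = 3 (since 491 is not a perfect cube, x^3 - 491 is irreducible) and [Q(ω):Q] = 2. Both 2 and 3 divide [K:Q], and [K:Q] ≤ 3·2 = 6, so [K:Q] = 6. (Equivalently: Q(∛491) ⊂ R but ω ∉ R, so [K : Q(∛491)] = 2.)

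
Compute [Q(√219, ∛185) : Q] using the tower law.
[Q(√219, ∛185) : Q] = 6

Let L = Q(√219, ∛185). Since Q(√219) ⊂ L and [Q(√219):Q] = 2, the tower law gives 2 | [L:Q]. Likewise Q(∛185) ⊂ L with [Q(∛185):Q] = 3 (because 185 is not a perfect cube), so 3 | [L:Q]. As gcd(2,3) = 1, [L:Q] is divisible by 6. Conversely L is generated over Q by √219 and ∛185, so [L:Q] ≤ 2·3 = 6. Therefore [Q(√219, ∛185) : Q] = 6.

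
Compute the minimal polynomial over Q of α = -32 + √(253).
m_α(x) = x^2 + 64x + 771

From α + 32 = √(253), squaring gives (α + 32)^2 = 253, i.e. α^2 + 64α + 1024 = 253, so α^2 + 64α + 771 = 0. The discriminant of x^2 + 64x + 771 is (64)^2 - 4·(771) = 4096 - 3084 = 1012, and 4·(253) is not a perfect square in Q since 253 is squarefree and ≠ 1. Hence x^2 + 64x + 771 is irreducible over Q and is the minimal polynomial of α.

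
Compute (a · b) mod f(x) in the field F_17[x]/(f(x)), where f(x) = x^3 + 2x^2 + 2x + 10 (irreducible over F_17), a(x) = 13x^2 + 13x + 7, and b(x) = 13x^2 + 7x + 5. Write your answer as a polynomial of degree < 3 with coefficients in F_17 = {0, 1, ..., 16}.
a · b ≡ 14x^2 + 8x + 16 (mod f(x))

Multiply in F_17[x]: a(x)·b(x) = (13x^2 + 13x + 7)·(13x^2 + 7x + 5) = 16x^4 + 5x^3 + 9x^2 + 12x + 1. This has degree ≥ 3, so divide by f(x) over F_17: 16x^4 + 5x^3 + 9x^2 + 12x + 1 = (16x + 7)·(x^3 + 2x^2 + 2x + 10) + (14x^2 + 8x + 16). Hence a·b ≡ 14x^2 + 8x + 16 (mod f). (F_17[x]/(f) is a field with 17^3 = 4913 elements since f is irreducible of degree 3.)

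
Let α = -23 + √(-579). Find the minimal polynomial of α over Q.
m_α(x) = x^2 + 46x + 1108

From α + 23 = √(-579), squaring gives (α + 23)^2 = -579, i.e. α^2 + 46α + 529 = -579, so α^2 + 46α + 1108 = 0. The discriminant of x^2 + 46x + 1108 is (46)^2 - 4·(1108) = 2116 - 4432 = -2316, and 4·(-579) is not a perfect square in Q since -579 is squarefree and ≠ 1. Hence x^2 + 46x + 1108 is irreducible over Q and is the minimal polynomial of α.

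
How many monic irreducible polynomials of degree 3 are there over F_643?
There are 88615688 monic irreducible polynomials of degree 3 over F_643

Each element of F_{643^3} that lies in no proper subfield is a root of exactly one monic irreducible of degree 3 over F_643, and each such polynomial has 3 distinct roots in F_{643^3}. By Möbius inversion the count is N_643(3) = (1/3) Σ_{d|3} μ(3/d) · 643^d = (1/3)(μ(3)·643^1 + μ(1)·643^3) = 265847064/3 = 88615688.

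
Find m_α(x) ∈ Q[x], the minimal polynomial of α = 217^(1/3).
m_α(x) = x^3 - 217

α satisfies α^3 = 217, so x^3 - 217 annihilates α. By the rational root test, a rational root p/q (in lowest terms) of x^3 - 217 would satisfy p^3 = 217 q^3, forcing q = 1 and p^3 = 217; but 217 is not a perfect cube, contradiction. A monic cubic over Q with no rational root is irreducible (any nontrivial factorization would include a linear factor). Hence x^3 - 217 is the minimal polynomial of α, and in particular [Q(α):Q] = 3.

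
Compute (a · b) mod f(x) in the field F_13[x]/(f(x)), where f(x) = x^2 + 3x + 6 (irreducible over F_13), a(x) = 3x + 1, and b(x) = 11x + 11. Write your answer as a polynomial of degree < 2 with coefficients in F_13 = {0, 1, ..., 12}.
a · b ≡ 10x + 8 (mod f(x))

Multiply in F_13[x]: a(x)·b(x) = (3x + 1)·(11x + 11) = 7x^2 + 5x + 11. This has degree ≥ 2, so divide by f(x) over F_13: 7x^2 + 5x + 11 = (7)·(x^2 + 3x + 6) + (10x + 8). Hence a·b ≡ 10x + 8 (mod f). (F_13[x]/(f) is a field with 13^2 = 169 elements since f is irreducible of degree 2.)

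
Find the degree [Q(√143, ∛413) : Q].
[Q(√143, ∛413) : Q] = 6

Let L = Q(√143, ∛413). Since Q(√143) ⊂ L and [Q(√143):Q] = 2, the tower law gives 2 | [L:Q]. Likewise Q(∛413) ⊂ L with [Q(∛413):Q] = 3 (because 413 is not a perfect cube), so 3 | [L:Q]. As gcd(2,3) = 1, [L:Q] is divisible by 6. Conversely L is generated over Q by √143 and ∛413, so [L:Q] ≤ 2·3 = 6. Therefore [Q(√143, ∛413) : Q] = 6.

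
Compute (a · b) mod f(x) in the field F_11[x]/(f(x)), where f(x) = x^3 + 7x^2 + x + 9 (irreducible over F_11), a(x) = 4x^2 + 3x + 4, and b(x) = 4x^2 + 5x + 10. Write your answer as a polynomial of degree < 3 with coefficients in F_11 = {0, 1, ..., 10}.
a · b ≡ 10x^2 + 8x + 1 (mod f(x))

Multiply in F_11[x]: a(x)·b(x) = (4x^2 + 3x + 4)·(4x^2 + 5x + 10) = 5x^4 + 10x^3 + 5x^2 + 6x + 7. This has degree ≥ 3, so divide by f(x) over F_11: 5x^4 + 10x^3 + 5x^2 + 6x + 7 = (5x + 8)·(x^3 + 7x^2 + x + 9) + (10x^2 + 8x + 1). Hence a·b ≡ 10x^2 + 8x + 1 (mod f). (F_11[x]/(f) is a field with 11^3 = 1331 elements since f is irreducible of degree 3.)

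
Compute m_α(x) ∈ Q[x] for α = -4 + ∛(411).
m_α(x) = x^3 + 12x^2 + 48x - 347

Set β = α + 4 = ∛(411), so β^3 = 411. Then (α + 4)^3 - 411 = 0, i.e. α is a root of g(x) = (x + 4)^3 - 411 = x^3 + 12x^2 + 48x - 347. Since g(x) = h(x + 4) where h(x) = x^3 - 411, and h is irreducible over Q (because 411 is not a perfect cube, so h has no rational root, and a monic cubic with no rational root is irreducible), g is also irreducible (irreducibility is preserved under the substitution x → x + 4). Hence m_α(x) = x^3 + 12x^2 + 48x - 347.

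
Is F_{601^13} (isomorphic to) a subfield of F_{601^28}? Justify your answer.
No: F_{601^13} is not a subfield of F_{601^28}

F_{p^m} embeds in F_{p^n} iff m | n. Here 13 ∤ 28 (since 28 = 2·13 + 2 with remainder 2 ≠ 0), so F_{601^13} is not a subfield of F_{601^28}. Equivalently: if it were, the tower law would give 13 = [F_{601^13}:F_601] dividing [F_{601^28}:F_601] = 28, contradiction.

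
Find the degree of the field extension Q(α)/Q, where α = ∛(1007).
[Q(α):Q] = 3

The minimal polynomial of α is x^3 - 1007, irreducible over Q since 1007 is not a perfect cube (so x^3 - 1007 has no rational root). Hence [Q(α):Q] = deg(m_α) = 3.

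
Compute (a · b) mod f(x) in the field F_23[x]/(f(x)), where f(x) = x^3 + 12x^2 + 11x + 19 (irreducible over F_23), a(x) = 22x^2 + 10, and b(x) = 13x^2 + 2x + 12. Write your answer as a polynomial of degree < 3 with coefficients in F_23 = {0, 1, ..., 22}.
a · b ≡ 22x (mod f(x))

Multiply in F_23[x]: a(x)·b(x) = (22x^2 + 10)·(13x^2 + 2x + 12) = 10x^4 + 21x^3 + 3x^2 + 20x + 5. This has degree ≥ 3, so divide by f(x) over F_23: 10x^4 + 21x^3 + 3x^2 + 20x + 5 = (10x + 16)·(x^3 + 12x^2 + 11x + 19) + (22x). Hence a·b ≡ 22x (mod f). (F_23[x]/(f) is a field with 23^3 = 12167 elements since f is irreducible of degree 3.)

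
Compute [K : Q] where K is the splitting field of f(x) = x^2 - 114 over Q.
[K : Q] = 2

f(x) = x^2 - 114 factors as (x - √114)(x + √114). The splitting field is K = Q(√114). Since 114 is squarefree and > 1, it is not a perfect square, so x^2 - 114 is irreducible over Q and [Q(√114) : Q] = 2. Hence [K : Q] = 2.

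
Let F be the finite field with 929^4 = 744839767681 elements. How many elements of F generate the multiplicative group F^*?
There are φ(744839767680) = 185588121600 primitive elements

F_q^* is cyclic of order q - 1 = 744839767680. A cyclic group of order m has exactly φ(m) generators. Here m = 744839767680 = 2^7 · 3 · 5 · 29 · 31 · 431521, so the number of primitive elements is φ(744839767680) = 185588121600.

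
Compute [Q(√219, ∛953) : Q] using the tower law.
[Q(√219, ∛953) : Q] = 6

Let L = Q(√219, ∛953). Since Q(√219) ⊂ L and [Q(√219):Q] = 2, the tower law gives 2 | [L:Q]. Likewise Q(∛953) ⊂ L with [Q(∛953):Q] = 3 (because 953 is not a perfect cube), so 3 | [L:Q]. As gcd(2,3) = 1, [L:Q] is divisible by 6. Conversely L is generated over Q by √219 and ∛953, so [L:Q] ≤ 2·3 = 6. Therefore [Q(√219, ∛953) : Q] = 6.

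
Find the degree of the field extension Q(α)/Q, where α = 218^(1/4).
[Q(α):Q] = 4

α is a root of x^4 - 218. By Eisenstein's criterion at the prime p = 2 (which divides the constant term 218 but p^2 = 4 does not, since 218 is squarefree), x^4 - 218 is irreducible over Q. Hence [Q(α):Q] = 4.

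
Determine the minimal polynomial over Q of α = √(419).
m_α(x) = x^2 - 419

α satisfies α^2 - 419 = 0, so x^2 - 419 annihilates α. Since d = 419 is squarefree and ≠ 1, it is not a perfect square in Q, so x^2 - 419 has no rational root and is therefore irreducible over Q (a degree-2 polynomial over a field is irreducible iff it has no root). Hence m_α(x) = x^2 - 419.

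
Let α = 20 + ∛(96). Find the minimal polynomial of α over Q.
m_α(x) = x^3 - 60x^2 + 1200x - 8096

Set β = α - 20 = ∛(96), so β^3 = 96. Then (α - 20)^3 - 96 = 0, i.e. α is a root of g(x) = (x - 20)^3 - 96 = x^3 - 60x^2 + 1200x - 8096. Since g(x) = h(x - 20) where h(x) = x^3 - 96, and h is irreducible over Q (because 96 is not a perfect cube, so h has no rational root, and a monic cubic with no rational root is irreducible), g is also irreducible (irreducibility is preserved under the substitution x → x - 20). Hence m_α(x) = x^3 - 60x^2 + 1200x - 8096.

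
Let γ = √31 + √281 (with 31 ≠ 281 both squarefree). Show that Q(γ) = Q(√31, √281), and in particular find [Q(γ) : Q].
[Q(γ) : Q] = 4 (equivalently, Q(γ) = Q(√31, √281))

Obviously Q(γ) ⊆ Q(√31, √281), and [Q(√31, √281):Q] = 4 (since 31, 281 are distinct squarefree integers > 1 with 8711 not a perfect square). To show equality we compute the minimal polynomial of γ. From γ = √31 + √281: γ^2 = 31 + 2√(8711) + 281 = 312 + 2√(8711), so γ^2 - 312 = 2√(8711); squaring, (γ^2 - 312)^2 = 4·8711, i.e. γ^4 - 624γ^2 + 97344 - 34844 = 0, i.e. γ^4 - 624γ^2 + 62500 = 0. So γ is a root of x^4 - 624x^2 + 62500. This polynomial is irreducible over Q: it has no rational root (each ±√31 ± √281 is irrational), and any factorization into two quadratics over Q would force √(8711) ∈ Q (pairing opposite roots) or √31, √281 ∈ Q (other pairings), all impossible. Hence [Q(γ):Q] = 4 = [Q(√31, √281):Q], so Q(γ) = Q(√31, √281).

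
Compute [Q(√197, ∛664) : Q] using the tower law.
[Q(√197, ∛664) : Q] = 6

Let L = Q(√197, ∛664). Since Q(√197) ⊂ L and [Q(√197):Q] = 2, the tower law gives 2 | [L:Q]. Likewise Q(∛664) ⊂ L with [Q(∛664):Q] = 3 (because 664 is not a perfect cube), so 3 | [L:Q]. As gcd(2,3) = 1, [L:Q] is divisible by 6. Conversely L is generated over Q by √197 and ∛664, so [L:Q] ≤ 2·3 = 6. Therefore [Q(√197, ∛664) : Q] = 6.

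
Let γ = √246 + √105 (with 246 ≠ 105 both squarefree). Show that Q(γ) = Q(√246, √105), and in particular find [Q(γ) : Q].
[Q(γ) : Q] = 4 (equivalently, Q(γ) = Q(√246, √105))

Obviously Q(γ) ⊆ Q(√246, √105), and [Q(√246, √105):Q] = 4 (since 246, 105 are distinct squarefree integers > 1 with 25830 not a perfect square). To show equality we compute the minimal polynomial of γ. From γ = √246 + √105: γ^2 = 246 + 2√(25830) + 105 = 351 + 2√(25830), so γ^2 - 351 = 2√(25830); squaring, (γ^2 - 351)^2 = 4·25830, i.e. γ^4 - 702γ^2 + 123201 - 103320 = 0, i.e. γ^4 - 702γ^2 + 19881 = 0. So γ is a root of x^4 - 702x^2 + 19881. This polynomial is irreducible over Q: it has no rational root (each ±√246 ± √105 is irrational), and any factorization into two quadratics over Q would force √(25830) ∈ Q (pairing opposite roots) or √246, √105 ∈ Q (other pairings), all impossible. Hence [Q(γ):Q] = 4 = [Q(√246, √105):Q], so Q(γ) = Q(√246, √105).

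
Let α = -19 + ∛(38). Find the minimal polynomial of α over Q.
m_α(x) = x^3 + 57x^2 + 1083x + 6821

Set β = α + 19 = ∛(38), so β^3 = 38. Then (α + 19)^3 - 38 = 0, i.e. α is a root of g(x) = (x + 19)^3 - 38 = x^3 + 57x^2 + 1083x + 6821. Since g(x) = h(x + 19) where h(x) = x^3 - 38, and h is irreducible over Q (because 38 is not a perfect cube, so h has no rational root, and a monic cubic with no rational root is irreducible), g is also irreducible (irreducibility is preserved under the substitution x → x + 19). Hence m_α(x) = x^3 + 57x^2 + 1083x + 6821.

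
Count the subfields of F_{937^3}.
F_{937^3} has 2 subfields

The subfields of F_{p^n} are exactly the fields F_{p^d} for d | n (each is the fixed field of the unique index-d subgroup of Gal(F_{p^n}/F_p) ≅ Z/nZ). The divisors of n = 3 are {1, 3}, giving 2 subfields: F_{937^1}, F_{937^3}.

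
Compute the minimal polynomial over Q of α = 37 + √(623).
m_α(x) = x^2 - 74x + 746

From α - 37 = √(623), squaring gives (α - 37)^2 = 623, i.e. α^2 - 74α + 1369 = 623, so α^2 - 74α + 746 = 0. The discriminant of x^2 - 74x + 746 is (-74)^2 - 4·(746) = 5476 - 2984 = 2492, and 4·(623) is not a perfect square in Q since 623 is squarefree and ≠ 1. Hence x^2 - 74x + 746 is irreducible over Q and is the minimal polynomial of α.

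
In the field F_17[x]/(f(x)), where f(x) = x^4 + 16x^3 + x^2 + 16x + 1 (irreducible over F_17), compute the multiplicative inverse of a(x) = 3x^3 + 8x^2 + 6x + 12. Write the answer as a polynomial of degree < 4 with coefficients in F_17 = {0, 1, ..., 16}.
a(x)^(-1) ≡ 11x^3 + 9x^2 + 5x + 4 (mod f(x))

Since f is irreducible over F_17, F_17[x]/(f) is a field and a(x) ≠ 0 has an inverse. Apply the extended Euclidean algorithm to f(x) and a(x) in F_17[x]: f(x) = (6x + 12)·a(x) + (5x^2 + 8x + 10);  a(x) = (4x + 2)·(5x^2 + 8x + 10) + (x + 9);  (5x^2 + 8x + 10) = (5x + 14)·(x + 9) + (3). The last nonzero remainder is the constant 3 = gcd(f, a) in F_17. Back-substituting through the division chain expresses 3 = s(x)·a(x) + t(x)·f(x) with s(x) ≡ 16x^3 + 10x^2 + 15x + 12 (mod f), so (16x^3 + 10x^2 + 15x + 12)·a(x) ≡ 3 (mod f). Multiplying by 3^(-1) ≡ 6 in F_17 gives a(x)^(-1) ≡ 6·(16x^3 + 10x^2 + 15x + 12) ≡ 11x^3 + 9x^2 + 5x + 4 (mod f). Check: (3x^3 + 8x^2 + 6x + 12)·(11x^3 + 9x^2 + 5x + 4) = 16x^6 + 13x^5 + 16x + 14 ≡ 1 (mod x^4 + 16x^3 + x^2 + 16x + 1).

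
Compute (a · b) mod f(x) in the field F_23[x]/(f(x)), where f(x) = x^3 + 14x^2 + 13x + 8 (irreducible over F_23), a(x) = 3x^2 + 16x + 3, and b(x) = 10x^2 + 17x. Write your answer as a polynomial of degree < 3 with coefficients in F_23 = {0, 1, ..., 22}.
a · b ≡ 9x^2 + 21x + 16 (mod f(x))

Multiply in F_23[x]: a(x)·b(x) = (3x^2 + 16x + 3)·(10x^2 + 17x) = 7x^4 + 4x^3 + 3x^2 + 5x. This has degree ≥ 3, so divide by f(x) over F_23: 7x^4 + 4x^3 + 3x^2 + 5x = (7x + 21)·(x^3 + 14x^2 + 13x + 8) + (9x^2 + 21x + 16). Hence a·b ≡ 9x^2 + 21x + 16 (mod f). (F_23[x]/(f) is a field with 23^3 = 12167 elements since f is irreducible of degree 3.)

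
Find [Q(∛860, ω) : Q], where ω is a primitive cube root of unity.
[Q(∛860, ω) : Q] = 6

[Q(∛860):Q] = 3 (min poly x^3 - 860, irreducible since 860 is not a perfect cube). [Q(ω):Q] = 2 (min poly x^2 + x + 1). Since Q(∛860) ⊂ R and ω ∉ R, we have ω ∉ Q(∛860), so x^2 + x + 1 remains irreducible over Q(∛860) and [Q(∛860, ω) : Q(∛860)] = 2. By the tower law, [Q(∛860, ω) : Q] = 3 · 2 = 6. (In fact Q(∛860, ω) is the splitting field of x^3 - 860 over Q.)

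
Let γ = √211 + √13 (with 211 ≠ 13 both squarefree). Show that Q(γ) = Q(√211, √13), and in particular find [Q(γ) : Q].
[Q(γ) : Q] = 4 (equivalently, Q(γ) = Q(√211, √13))

Obviously Q(γ) ⊆ Q(√211, √13), and [Q(√211, √13):Q] = 4 (since 211, 13 are distinct squarefree integers > 1 with 2743 not a perfect square). To show equality we compute the minimal polynomial of γ. From γ = √211 + √13: γ^2 = 211 + 2√(2743) + 13 = 224 + 2√(2743), so γ^2 - 224 = 2√(2743); squaring, (γ^2 - 224)^2 = 4·2743, i.e. γ^4 - 448γ^2 + 50176 - 10972 = 0, i.e. γ^4 - 448γ^2 + 39204 = 0. So γ is a root of x^4 - 448x^2 + 39204. This polynomial is irreducible over Q: it has no rational root (each ±√211 ± √13 is irrational), and any factorization into two quadratics over Q would force √(2743) ∈ Q (pairing opposite roots) or √211, √13 ∈ Q (other pairings), all impossible. Hence [Q(γ):Q] = 4 = [Q(√211, √13):Q], so Q(γ) = Q(√211, √13).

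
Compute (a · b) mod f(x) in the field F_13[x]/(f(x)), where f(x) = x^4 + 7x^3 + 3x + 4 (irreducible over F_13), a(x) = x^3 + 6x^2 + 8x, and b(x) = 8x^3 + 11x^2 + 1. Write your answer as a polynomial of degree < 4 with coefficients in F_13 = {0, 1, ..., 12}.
a · b ≡ 4x^3 + 4x^2 + 7x + 6 (mod f(x))

Multiply in F_13[x]: a(x)·b(x) = (x^3 + 6x^2 + 8x)·(8x^3 + 11x^2 + 1) = 8x^6 + 7x^5 + 11x^3 + 6x^2 + 8x. This has degree ≥ 4, so divide by f(x) over F_13: 8x^6 + 7x^5 + 11x^3 + 6x^2 + 8x = (8x^2 + 3x + 5)·(x^4 + 7x^3 + 3x + 4) + (4x^3 + 4x^2 + 7x + 6). Hence a·b ≡ 4x^3 + 4x^2 + 7x + 6 (mod f). (F_13[x]/(f) is a field with 13^4 = 28561 elements since f is irreducible of degree 4.)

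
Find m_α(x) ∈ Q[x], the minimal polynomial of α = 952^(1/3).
m_α(x) = x^3 - 952

α satisfies α^3 = 952, so x^3 - 952 annihilates α. By the rational root test, a rational root p/q (in lowest terms) of x^3 - 952 would satisfy p^3 = 952 q^3, forcing q = 1 and p^3 = 952; but 952 is not a perfect cube, contradiction. A monic cubic over Q with no rational root is irreducible (any nontrivial factorization would include a linear factor). Hence x^3 - 952 is the minimal polynomial of α, and in particular [Q(α):Q] = 3.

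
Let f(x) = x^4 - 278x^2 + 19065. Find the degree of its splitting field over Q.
[K : Q] = 4

Solving the quadratic in x^2: x^2 = (278 ± √(278^2 - 4·19065))/2 = (278 ± √1024)/2 = (278 ± 32)/2, giving x^2 = 123 or x^2 = 155. So f(x) = (x^2 - 123)(x^2 - 155) and the roots of f are ±√123, ±√155. Hence the splitting field is K = Q(√123, √155). Since 123 and 155 are distinct squarefree integers > 1, their product 19065 is not a perfect square, so √155 ∉ Q(√123). By the tower law [K:Q] = [Q(√123,√155):Q(√123)] · [Q(√123):Q] = 2 · 2 = 4.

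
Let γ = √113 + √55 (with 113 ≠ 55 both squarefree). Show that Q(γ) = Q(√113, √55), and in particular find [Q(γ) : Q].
[Q(γ) : Q] = 4 (equivalently, Q(γ) = Q(√113, √55))

Obviously Q(γ) ⊆ Q(√113, √55), and [Q(√113, √55):Q] = 4 (since 113, 55 are distinct squarefree integers > 1 with 6215 not a perfect square). To show equality we compute the minimal polynomial of γ. From γ = √113 + √55: γ^2 = 113 + 2√(6215) + 55 = 168 + 2√(6215), so γ^2 - 168 = 2√(6215); squaring, (γ^2 - 168)^2 = 4·6215, i.e. γ^4 - 336γ^2 + 28224 - 24860 = 0, i.e. γ^4 - 336γ^2 + 3364 = 0. So γ is a root of x^4 - 336x^2 + 3364. This polynomial is irreducible over Q: it has no rational root (each ±√113 ± √55 is irrational), and any factorization into two quadratics over Q would force √(6215) ∈ Q (pairing opposite roots) or √113, √55 ∈ Q (other pairings), all impossible. Hence [Q(γ):Q] = 4 = [Q(√113, √55):Q], so Q(γ) = Q(√113, √55).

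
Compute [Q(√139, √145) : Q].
[Q(√139, √145) : Q] = 4

[Q(√139):Q] = 2 (min poly x^2 - 139, irreducible since 139 is squarefree > 1). For the top step, suppose √145 ∈ Q(√139), say √145 = c + d√139 with c, d ∈ Q. Squaring: 145 = c^2 + 139d^2 + 2cd√139. Since √139 ∉ Q this forces 2cd = 0. If d = 0 then √145 = c ∈ Q, contradicting 145 squarefree > 1. If c = 0 then 145 = 139d^2, so 139·145 = (139d)^2 is a perfect square in Q — but 139·145 = 20155 is not a perfect square (since 139 and 145 are distinct squarefree integers). Contradiction. Hence √145 ∉ Q(√139), so x^2 - 145 stays irreducible over Q(√139) and [Q(√139, √145) : Q(√139)] = 2. By the tower law, [Q(√139, √145) : Q] = 2 · 2 = 4.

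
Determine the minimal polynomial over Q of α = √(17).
m_α(x) = x^2 - 17

α satisfies α^2 - 17 = 0, so x^2 - 17 annihilates α. Since d = 17 is squarefree and ≠ 1, it is not a perfect square in Q, so x^2 - 17 has no rational root and is therefore irreducible over Q (a degree-2 polynomial over a field is irreducible iff it has no root). Hence m_α(x) = x^2 - 17.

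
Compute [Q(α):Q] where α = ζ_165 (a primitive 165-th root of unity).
[Q(α):Q] = 80

The minimal polynomial of ζ_165 over Q is the 165-th cyclotomic polynomial Φ_165(x), which is irreducible over Q and has degree φ(165) = 80. Hence [Q(α):Q] = φ(165) = 80.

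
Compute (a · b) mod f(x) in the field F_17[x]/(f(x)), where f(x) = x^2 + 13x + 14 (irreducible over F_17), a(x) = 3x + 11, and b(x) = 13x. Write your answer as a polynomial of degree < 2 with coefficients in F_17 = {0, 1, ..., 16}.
a · b ≡ 10x + 15 (mod f(x))

Multiply in F_17[x]: a(x)·b(x) = (3x + 11)·(13x) = 5x^2 + 7x. This has degree ≥ 2, so divide by f(x) over F_17: 5x^2 + 7x = (5)·(x^2 + 13x + 14) + (10x + 15). Hence a·b ≡ 10x + 15 (mod f). (F_17[x]/(f) is a field with 17^2 = 289 elements since f is irreducible of degree 2.)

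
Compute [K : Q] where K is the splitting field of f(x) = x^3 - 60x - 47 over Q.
[K : Q] = 6

By the rational root test, any rational root of the monic integer polynomial f(x) = x^3 - 60x - 47 must be an integer dividing the constant term -47, i.e. one of ±{1, 47}. Evaluating: f(1) = -106, f(-1) = 12, f(47) = 100956, f(-47) = -101050; none is 0, so f has no rational root and is therefore irreducible over Q (a cubic with no linear factor over a field is irreducible). For an irreducible cubic, the Galois group is A_3 or S_3 according as the discriminant disc(f) = -4a^3 - 27b^2 = -4·(-60)^3 - 27·(-47)^2 = 804357 is or is not a square in Q. Here disc(f) = 804357 is not a perfect square in Q, so the Galois group of f over Q is not contained in A_3 and must be all of S_3. The splitting field has degree |S_3| = 6 over Q, so [K : Q] = 6.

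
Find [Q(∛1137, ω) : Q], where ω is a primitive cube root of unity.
[Q(∛1137, ω) : Q] = 6

[Q(∛1137):Q] = 3 (min poly x^3 - 1137, irreducible since 1137 is not a perfect cube). [Q(ω):Q] = 2 (min poly x^2 + x + 1). Since Q(∛1137) ⊂ R and ω ∉ R, we have ω ∉ Q(∛1137), so x^2 + x + 1 remains irreducible over Q(∛1137) and [Q(∛1137, ω) : Q(∛1137)] = 2. By the tower law, [Q(∛1137, ω) : Q] = 3 · 2 = 6. (In fact Q(∛1137, ω) is the splitting field of x^3 - 1137 over Q.)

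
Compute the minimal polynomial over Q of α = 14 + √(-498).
m_α(x) = x^2 - 28x + 694

From α - 14 = √(-498), squaring gives (α - 14)^2 = -498, i.e. α^2 - 28α + 196 = -498, so α^2 - 28α + 694 = 0. The discriminant of x^2 - 28x + 694 is (-28)^2 - 4·(694) = 784 - 2776 = -1992, and 4·(-498) is not a perfect square in Q since -498 is squarefree and ≠ 1. Hence x^2 - 28x + 694 is irreducible over Q and is the minimal polynomial of α.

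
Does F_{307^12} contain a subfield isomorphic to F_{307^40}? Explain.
No: F_{307^40} is not a subfield of F_{307^12}

F_{p^m} embeds in F_{p^n} iff m | n. Here 40 ∤ 12 (since 12 = 0·40 + 12 with remainder 12 ≠ 0), so F_{307^40} is not a subfield of F_{307^12}. Equivalently: if it were, the tower law would give 40 = [F_{307^40}:F_307] dividing [F_{307^12}:F_307] = 12, contradiction.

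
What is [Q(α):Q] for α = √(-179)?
[Q(α):Q] = 2

[Q(α):Q] equals the degree of the minimal polynomial of α. Here α^2 = -179 and x^2 + 179 is irreducible (d = -179 is squarefree, ≠ 1, hence not a square), so deg(m_α) = 2. Thus [Q(α):Q] = 2.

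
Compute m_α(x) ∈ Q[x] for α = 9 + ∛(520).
m_α(x) = x^3 - 27x^2 + 243x - 1249

Set β = α - 9 = ∛(520), so β^3 = 520. Then (α - 9)^3 - 520 = 0, i.e. α is a root of g(x) = (x - 9)^3 - 520 = x^3 - 27x^2 + 243x - 1249. Since g(x) = h(x - 9) where h(x) = x^3 - 520, and h is irreducible over Q (because 520 is not a perfect cube, so h has no rational root, and a monic cubic with no rational root is irreducible), g is also irreducible (irreducibility is preserved under the substitution x → x - 9). Hence m_α(x) = x^3 - 27x^2 + 243x - 1249.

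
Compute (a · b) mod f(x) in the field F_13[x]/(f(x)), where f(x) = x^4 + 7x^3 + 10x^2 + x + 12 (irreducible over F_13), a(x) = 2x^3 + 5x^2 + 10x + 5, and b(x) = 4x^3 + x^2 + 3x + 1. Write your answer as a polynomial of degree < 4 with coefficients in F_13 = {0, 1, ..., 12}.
a · b ≡ 8x^3 + 7x^2 + 3x + 6 (mod f(x))

Multiply in F_13[x]: a(x)·b(x) = (2x^3 + 5x^2 + 10x + 5)·(4x^3 + x^2 + 3x + 1) = 8x^6 + 9x^5 + 12x^4 + 8x^3 + x^2 + 12x + 5. This has degree ≥ 4, so divide by f(x) over F_13: 8x^6 + 9x^5 + 12x^4 + 8x^3 + x^2 + 12x + 5 = (8x^2 + 5x + 1)·(x^4 + 7x^3 + 10x^2 + x + 12) + (8x^3 + 7x^2 + 3x + 6). Hence a·b ≡ 8x^3 + 7x^2 + 3x + 6 (mod f). (F_13[x]/(f) is a field with 13^4 = 28561 elements since f is irreducible of degree 4.)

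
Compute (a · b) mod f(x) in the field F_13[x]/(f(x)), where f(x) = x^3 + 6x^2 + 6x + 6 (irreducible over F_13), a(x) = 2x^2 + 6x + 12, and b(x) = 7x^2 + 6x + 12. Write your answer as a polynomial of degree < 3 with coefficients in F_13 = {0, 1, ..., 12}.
a · b ≡ 6x^2 + 6x + 12 (mod f(x))

Multiply in F_13[x]: a(x)·b(x) = (2x^2 + 6x + 12)·(7x^2 + 6x + 12) = x^4 + 2x^3 + x^2 + x + 1. This has degree ≥ 3, so divide by f(x) over F_13: x^4 + 2x^3 + x^2 + x + 1 = (x + 9)·(x^3 + 6x^2 + 6x + 6) + (6x^2 + 6x + 12). Hence a·b ≡ 6x^2 + 6x + 12 (mod f). (F_13[x]/(f) is a field with 13^3 = 2197 elements since f is irreducible of degree 3.)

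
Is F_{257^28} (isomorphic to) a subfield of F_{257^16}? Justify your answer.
No: F_{257^28} is not a subfield of F_{257^16}

F_{p^m} embeds in F_{p^n} iff m | n. Here 28 ∤ 16 (since 16 = 0·28 + 16 with remainder 16 ≠ 0), so F_{257^28} is not a subfield of F_{257^16}. Equivalently: if it were, the tower law would give 28 = [F_{257^28}:F_257] dividing [F_{257^16}:F_257] = 16, contradiction.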